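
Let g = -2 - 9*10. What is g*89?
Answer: -8188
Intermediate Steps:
g = -92 (g = -2 - 90 = -92)
g*89 = -92*89 = -8188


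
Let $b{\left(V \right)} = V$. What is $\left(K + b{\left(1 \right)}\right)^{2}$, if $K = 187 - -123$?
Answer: $96721$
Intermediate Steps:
$K = 310$ ($K = 187 + 123 = 310$)
$\left(K + b{\left(1 \right)}\right)^{2} = \left(310 + 1\right)^{2} = 311^{2} = 96721$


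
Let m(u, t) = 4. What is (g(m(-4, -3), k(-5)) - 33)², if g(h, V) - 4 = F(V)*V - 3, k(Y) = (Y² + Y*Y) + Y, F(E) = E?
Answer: 3972049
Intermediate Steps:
k(Y) = Y + 2*Y² (k(Y) = (Y² + Y²) + Y = 2*Y² + Y = Y + 2*Y²)
g(h, V) = 1 + V² (g(h, V) = 4 + (V*V - 3) = 4 + (V² - 3) = 4 + (-3 + V²) = 1 + V²)
(g(m(-4, -3), k(-5)) - 33)² = ((1 + (-5*(1 + 2*(-5)))²) - 33)² = ((1 + (-5*(1 - 10))²) - 33)² = ((1 + (-5*(-9))²) - 33)² = ((1 + 45²) - 33)² = ((1 + 2025) - 33)² = (2026 - 33)² = 1993² = 3972049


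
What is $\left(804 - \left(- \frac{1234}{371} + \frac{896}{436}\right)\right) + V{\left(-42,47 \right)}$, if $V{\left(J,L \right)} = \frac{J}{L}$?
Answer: $\frac{1528826388}{1900633} \approx 804.38$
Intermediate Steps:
$\left(804 - \left(- \frac{1234}{371} + \frac{896}{436}\right)\right) + V{\left(-42,47 \right)} = \left(804 - \left(- \frac{1234}{371} + \frac{896}{436}\right)\right) - \frac{42}{47} = \left(804 - \left(\left(-1234\right) \frac{1}{371} + 896 \cdot \frac{1}{436}\right)\right) - \frac{42}{47} = \left(804 - \left(- \frac{1234}{371} + \frac{224}{109}\right)\right) - \frac{42}{47} = \left(804 - - \frac{51402}{40439}\right) - \frac{42}{47} = \left(804 + \frac{51402}{40439}\right) - \frac{42}{47} = \frac{32564358}{40439} - \frac{42}{47} = \frac{1528826388}{1900633}$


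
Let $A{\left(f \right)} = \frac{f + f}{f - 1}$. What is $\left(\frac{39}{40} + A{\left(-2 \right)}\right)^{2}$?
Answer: $\frac{76729}{14400} \approx 5.3284$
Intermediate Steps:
$A{\left(f \right)} = \frac{2 f}{-1 + f}$
$\left(\frac{39}{40} + A{\left(-2 \right)}\right)^{2} = \left(\frac{39}{40} + 2 \left(-2\right) \frac{1}{-1 - 2}\right)^{2} = \left(39 \cdot \frac{1}{40} + 2 \left(-2\right) \frac{1}{-3}\right)^{2} = \left(\frac{39}{40} + 2 \left(-2\right) \left(- \frac{1}{3}\right)\right)^{2} = \left(\frac{39}{40} + \frac{4}{3}\right)^{2} = \left(\frac{277}{120}\right)^{2} = \frac{76729}{14400}$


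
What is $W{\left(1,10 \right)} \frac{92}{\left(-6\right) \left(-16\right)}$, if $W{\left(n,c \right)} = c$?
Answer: $\frac{115}{12} \approx 9.5833$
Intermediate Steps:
$W{\left(1,10 \right)} \frac{92}{\left(-6\right) \left(-16\right)} = 10 \frac{92}{\left(-6\right) \left(-16\right)} = 10 \cdot \frac{92}{96} = 10 \cdot 92 \cdot \frac{1}{96} = 10 \cdot \frac{23}{24} = \frac{115}{12}$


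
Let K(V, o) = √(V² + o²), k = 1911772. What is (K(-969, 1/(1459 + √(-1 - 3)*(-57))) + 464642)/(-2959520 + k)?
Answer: -232321/523874 - √(4306807885184525854 + 332652*I)/2243937793396 ≈ -0.44439 - 3.5717e-17*I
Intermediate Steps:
(K(-969, 1/(1459 + √(-1 - 3)*(-57))) + 464642)/(-2959520 + k) = (√((-969)² + (1/(1459 + √(-1 - 3)*(-57)))²) + 464642)/(-2959520 + 1911772) = (√(938961 + (1/(1459 + √(-4)*(-57)))²) + 464642)/(-1047748) = (√(938961 + (1/(1459 + (2*I)*(-57)))²) + 464642)*(-1/1047748) = (√(938961 + (1/(1459 - 114*I))²) + 464642)*(-1/1047748) = (√(938961 + ((1459 + 114*I)/2141677)²) + 464642)*(-1/1047748) = (√(938961 + (1459 + 114*I)²/4586780372329) + 464642)*(-1/1047748) = (464642 + √(938961 + (1459 + 114*I)²/4586780372329))*(-1/1047748) = -232321/523874 - √(938961 + (1459 + 114*I)²/4586780372329)/1047748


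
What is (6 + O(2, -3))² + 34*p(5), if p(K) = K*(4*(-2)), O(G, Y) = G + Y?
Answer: -1335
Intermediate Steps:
p(K) = -8*K (p(K) = K*(-8) = -8*K)
(6 + O(2, -3))² + 34*p(5) = (6 + (2 - 3))² + 34*(-8*5) = (6 - 1)² + 34*(-40) = 5² - 1360 = 25 - 1360 = -1335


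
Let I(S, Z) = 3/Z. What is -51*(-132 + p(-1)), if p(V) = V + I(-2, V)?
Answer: 6936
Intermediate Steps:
p(V) = V + 3/V
-51*(-132 + p(-1)) = -51*(-132 + (-1 + 3/(-1))) = -51*(-132 + (-1 + 3*(-1))) = -51*(-132 + (-1 - 3)) = -51*(-132 - 4) = -51*(-136) = 6936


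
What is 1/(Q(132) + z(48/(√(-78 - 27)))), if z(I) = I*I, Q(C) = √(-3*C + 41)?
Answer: -26880/1024699 - 1225*I*√355/1024699 ≈ -0.026232 - 0.022524*I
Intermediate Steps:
Q(C) = √(41 - 3*C)
z(I) = I²
1/(Q(132) + z(48/(√(-78 - 27)))) = 1/(√(41 - 3*132) + (48/(√(-78 - 27)))²) = 1/(√(41 - 396) + (48/(√(-105)))²) = 1/(√(-355) + (48/((I*√105)))²) = 1/(I*√355 + (48*(-I*√105/105))²) = 1/(I*√355 + (-16*I*√105/35)²) = 1/(I*√355 - 768/35) = 1/(-768/35 + I*√355)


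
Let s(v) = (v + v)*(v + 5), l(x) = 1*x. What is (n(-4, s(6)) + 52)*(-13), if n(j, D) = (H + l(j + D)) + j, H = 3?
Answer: -2327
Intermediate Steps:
l(x) = x
s(v) = 2*v*(5 + v) (s(v) = (2*v)*(5 + v) = 2*v*(5 + v))
n(j, D) = 3 + D + 2*j (n(j, D) = (3 + (j + D)) + j = (3 + (D + j)) + j = (3 + D + j) + j = 3 + D + 2*j)
(n(-4, s(6)) + 52)*(-13) = ((3 + 2*6*(5 + 6) + 2*(-4)) + 52)*(-13) = ((3 + 2*6*11 - 8) + 52)*(-13) = ((3 + 132 - 8) + 52)*(-13) = (127 + 52)*(-13) = 179*(-13) = -2327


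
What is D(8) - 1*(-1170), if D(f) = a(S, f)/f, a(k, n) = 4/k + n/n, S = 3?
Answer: 28087/24 ≈ 1170.3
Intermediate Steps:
a(k, n) = 1 + 4/k (a(k, n) = 4/k + 1 = 1 + 4/k)
D(f) = 7/(3*f) (D(f) = ((4 + 3)/3)/f = ((⅓)*7)/f = 7/(3*f))
D(8) - 1*(-1170) = (7/3)/8 - 1*(-1170) = (7/3)*(⅛) + 1170 = 7/24 + 1170 = 28087/24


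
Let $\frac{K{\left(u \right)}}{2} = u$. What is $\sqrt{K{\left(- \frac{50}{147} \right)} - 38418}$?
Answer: $\frac{i \sqrt{16942638}}{21} \approx 196.01 i$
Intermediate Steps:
$K{\left(u \right)} = 2 u$
$\sqrt{K{\left(- \frac{50}{147} \right)} - 38418} = \sqrt{2 \left(- \frac{50}{147}\right) - 38418} = \sqrt{- \frac{100}{147} - 38418} = \sqrt{- \frac{5647546}{147}} = \frac{i \sqrt{16942638}}{21}$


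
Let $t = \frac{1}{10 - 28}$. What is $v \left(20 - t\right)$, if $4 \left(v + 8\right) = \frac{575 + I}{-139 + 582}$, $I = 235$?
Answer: $- \frac{2412563}{15948} \approx -151.28$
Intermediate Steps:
$t = - \frac{1}{18}$ ($t = \frac{1}{-18} = - \frac{1}{18} \approx -0.055556$)
$v = - \frac{6683}{886}$ ($v = -8 + \frac{\left(575 + 235\right) \frac{1}{-139 + 582}}{4} = -8 + \frac{810 \cdot \frac{1}{443}}{4} = -8 + \frac{1}{4} \cdot \frac{810}{443} = -8 + \frac{405}{886} = - \frac{6683}{886} \approx -7.5429$)
$v \left(20 - t\right) = - \frac{6683 \left(20 - - \frac{1}{18}\right)}{886} = - \frac{6683 \left(20 + \frac{1}{18}\right)}{886} = \left(- \frac{6683}{886}\right) \frac{361}{18} = - \frac{2412563}{15948}$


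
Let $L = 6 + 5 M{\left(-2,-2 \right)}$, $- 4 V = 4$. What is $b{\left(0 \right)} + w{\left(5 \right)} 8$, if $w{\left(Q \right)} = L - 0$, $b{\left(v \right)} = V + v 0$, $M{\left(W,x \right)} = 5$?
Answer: $247$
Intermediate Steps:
$V = -1$ ($V = \left(- \frac{1}{4}\right) 4 = -1$)
$L = 31$ ($L = 6 + 5 \cdot 5 = 6 + 25 = 31$)
$b{\left(v \right)} = -1$ ($b{\left(v \right)} = -1 + v 0 = -1 + 0 = -1$)
$w{\left(Q \right)} = 31$ ($w{\left(Q \right)} = 31 - 0 = 31 + 0 = 31$)
$b{\left(0 \right)} + w{\left(5 \right)} 8 = -1 + 31 \cdot 8 = -1 + 248 = 247$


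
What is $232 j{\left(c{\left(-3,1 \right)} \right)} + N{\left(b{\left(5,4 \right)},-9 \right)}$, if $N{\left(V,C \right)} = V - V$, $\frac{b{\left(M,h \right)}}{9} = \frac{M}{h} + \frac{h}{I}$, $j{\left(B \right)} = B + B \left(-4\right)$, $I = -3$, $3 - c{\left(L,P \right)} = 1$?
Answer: $-1392$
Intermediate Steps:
$c{\left(L,P \right)} = 2$ ($c{\left(L,P \right)} = 3 - 1 = 2$)
$j{\left(B \right)} = - 3 B$ ($j{\left(B \right)} = B - 4 B = - 3 B$)
$b{\left(M,h \right)} = - 3 h + \frac{9 M}{h}$ ($b{\left(M,h \right)} = 9 \left(\frac{M}{h} + \frac{h}{-3}\right) = 9 \left(\frac{M}{h} + h \left(- \frac{1}{3}\right)\right) = 9 \left(\frac{M}{h} - \frac{h}{3}\right) = 9 \left(- \frac{h}{3} + \frac{M}{h}\right) = - 3 h + \frac{9 M}{h}$)
$N{\left(V,C \right)} = 0$
$232 j{\left(c{\left(-3,1 \right)} \right)} + N{\left(b{\left(5,4 \right)},-9 \right)} = 232 \left(\left(-3\right) 2\right) + 0 = 232 \left(-6\right) + 0 = -1392 + 0 = -1392$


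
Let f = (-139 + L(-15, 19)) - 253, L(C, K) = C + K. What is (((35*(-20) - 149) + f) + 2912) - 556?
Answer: 1119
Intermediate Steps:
f = -388 (f = (-139 + (-15 + 19)) - 253 = (-139 + 4) - 253 = -135 - 253 = -388)
(((35*(-20) - 149) + f) + 2912) - 556 = (((35*(-20) - 149) - 388) + 2912) - 556 = (((-700 - 149) - 388) + 2912) - 556 = ((-849 - 388) + 2912) - 556 = (-1237 + 2912) - 556 = 1675 - 556 = 1119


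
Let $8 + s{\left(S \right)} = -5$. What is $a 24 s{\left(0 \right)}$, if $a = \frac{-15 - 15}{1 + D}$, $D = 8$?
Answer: $1040$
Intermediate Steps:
$s{\left(S \right)} = -13$ ($s{\left(S \right)} = -8 - 5 = -13$)
$a = - \frac{10}{3}$ ($a = \frac{-15 - 15}{1 + 8} = - \frac{30}{9} = \left(-30\right) \frac{1}{9} = - \frac{10}{3} \approx -3.3333$)
$a 24 s{\left(0 \right)} = \left(- \frac{10}{3}\right) 24 \left(-13\right) = \left(-80\right) \left(-13\right) = 1040$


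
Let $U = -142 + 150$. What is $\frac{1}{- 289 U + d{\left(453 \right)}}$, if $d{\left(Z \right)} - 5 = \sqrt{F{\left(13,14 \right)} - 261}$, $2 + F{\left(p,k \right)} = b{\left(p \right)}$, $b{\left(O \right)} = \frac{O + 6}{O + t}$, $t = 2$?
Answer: $- \frac{34605}{79837661} - \frac{i \sqrt{58890}}{79837661} \approx -0.00043344 - 3.0396 \cdot 10^{-6} i$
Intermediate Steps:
$b{\left(O \right)} = \frac{6 + O}{2 + O}$ ($b{\left(O \right)} = \frac{O + 6}{O + 2} = \frac{6 + O}{2 + O}$)
$F{\left(p,k \right)} = -2 + \frac{6 + p}{2 + p}$
$U = 8$
$d{\left(Z \right)} = 5 + \frac{i \sqrt{58890}}{15}$ ($d{\left(Z \right)} = 5 + \sqrt{\frac{2 - 13}{2 + 13} - 261} = 5 + \sqrt{\frac{2 - 13}{15} - 261} = 5 + \sqrt{\frac{1}{15} \left(-11\right) - 261} = 5 + \sqrt{- \frac{11}{15} - 261} = 5 + \sqrt{- \frac{3926}{15}} = 5 + \frac{i \sqrt{58890}}{15}$)
$\frac{1}{- 289 U + d{\left(453 \right)}} = \frac{1}{\left(-289\right) 8 + \left(5 + \frac{i \sqrt{58890}}{15}\right)} = \frac{1}{-2312 + \left(5 + \frac{i \sqrt{58890}}{15}\right)} = \frac{1}{-2307 + \frac{i \sqrt{58890}}{15}}$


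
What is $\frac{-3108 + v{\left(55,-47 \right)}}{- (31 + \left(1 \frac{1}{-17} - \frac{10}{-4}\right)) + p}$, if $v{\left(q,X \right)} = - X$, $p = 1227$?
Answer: $- \frac{104074}{40581} \approx -2.5646$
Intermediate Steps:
$\frac{-3108 + v{\left(55,-47 \right)}}{- (31 + \left(1 \frac{1}{-17} - \frac{10}{-4}\right)) + p} = \frac{-3108 - -47}{- (31 + \left(1 \frac{1}{-17} - \frac{10}{-4}\right)) + 1227} = \frac{-3108 + 47}{- (31 + \left(1 \left(- \frac{1}{17}\right) - - \frac{5}{2}\right)) + 1227} = - \frac{3061}{- (31 + \left(- \frac{1}{17} + \frac{5}{2}\right)) + 1227} = - \frac{3061}{- (31 + \frac{83}{34}) + 1227} = - \frac{3061}{\left(-1\right) \frac{1137}{34} + 1227} = - \frac{3061}{- \frac{1137}{34} + 1227} = - \frac{3061}{\frac{40581}{34}} = \left(-3061\right) \frac{34}{40581} = - \frac{104074}{40581}$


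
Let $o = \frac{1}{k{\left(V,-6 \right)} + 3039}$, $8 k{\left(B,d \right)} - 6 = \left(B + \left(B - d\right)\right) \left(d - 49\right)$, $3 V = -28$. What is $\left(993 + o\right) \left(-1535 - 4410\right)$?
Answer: $- \frac{110753441655}{18761} \approx -5.9034 \cdot 10^{6}$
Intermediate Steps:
$V = - \frac{28}{3}$ ($V = \frac{1}{3} \left(-28\right) = - \frac{28}{3} \approx -9.3333$)
$k{\left(B,d \right)} = \frac{3}{4} + \frac{\left(-49 + d\right) \left(- d + 2 B\right)}{8}$ ($k{\left(B,d \right)} = \frac{3}{4} + \frac{\left(B + \left(B - d\right)\right) \left(d - 49\right)}{8} = \frac{3}{4} + \frac{\left(- d + 2 B\right) \left(-49 + d\right)}{8} = \frac{3}{4} + \frac{\left(-49 + d\right) \left(- d + 2 B\right)}{8}$)
$o = \frac{6}{18761}$ ($o = \frac{1}{\left(\frac{3}{4} - - \frac{343}{3} - \frac{\left(-6\right)^{2}}{8} + \frac{49}{8} \left(-6\right) + \frac{1}{4} \left(- \frac{28}{3}\right) \left(-6\right)\right) + 3039} = \frac{1}{\left(\frac{3}{4} + \frac{343}{3} - \frac{9}{2} - \frac{147}{4} + 14\right) + 3039} = \frac{1}{\frac{527}{6} + 3039} = \frac{1}{\frac{18761}{6}} = \frac{6}{18761} \approx 0.00031981$)
$\left(993 + o\right) \left(-1535 - 4410\right) = \left(993 + \frac{6}{18761}\right) \left(-1535 - 4410\right) = \frac{18629679}{18761} \left(-5945\right) = - \frac{110753441655}{18761}$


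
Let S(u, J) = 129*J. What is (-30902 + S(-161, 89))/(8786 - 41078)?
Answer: 19421/32292 ≈ 0.60142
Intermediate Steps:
(-30902 + S(-161, 89))/(8786 - 41078) = (-30902 + 129*89)/(8786 - 41078) = (-30902 + 11481)/(-32292) = -19421*(-1/32292) = 19421/32292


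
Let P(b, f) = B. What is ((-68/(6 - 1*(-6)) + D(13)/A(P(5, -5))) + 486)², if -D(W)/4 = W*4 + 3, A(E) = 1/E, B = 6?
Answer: 6345361/9 ≈ 7.0504e+5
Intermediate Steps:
P(b, f) = 6
D(W) = -12 - 16*W (D(W) = -4*(W*4 + 3) = -4*(4*W + 3) = -4*(3 + 4*W) = -12 - 16*W)
((-68/(6 - 1*(-6)) + D(13)/A(P(5, -5))) + 486)² = ((-68/(6 - 1*(-6)) + (-12 - 16*13)/(1/6)) + 486)² = ((-68/(6 + 6) + (-12 - 208)/(⅙)) + 486)² = ((-68/12 - 220*6) + 486)² = ((-68*1/12 - 1320) + 486)² = ((-17/3 - 1320) + 486)² = (-3977/3 + 486)² = (-2519/3)² = 6345361/9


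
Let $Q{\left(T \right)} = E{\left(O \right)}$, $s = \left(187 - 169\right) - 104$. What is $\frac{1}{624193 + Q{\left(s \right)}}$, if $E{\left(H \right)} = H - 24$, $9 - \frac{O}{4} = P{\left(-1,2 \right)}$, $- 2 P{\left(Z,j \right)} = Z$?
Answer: $\frac{1}{624203} \approx 1.602 \cdot 10^{-6}$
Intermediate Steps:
$P{\left(Z,j \right)} = - \frac{Z}{2}$
$s = -86$ ($s = 18 - 104 = -86$)
$O = 34$ ($O = 36 - 4 \left(\left(- \frac{1}{2}\right) \left(-1\right)\right) = 36 - 2 = 34$)
$E{\left(H \right)} = -24 + H$
$Q{\left(T \right)} = 10$ ($Q{\left(T \right)} = -24 + 34 = 10$)
$\frac{1}{624193 + Q{\left(s \right)}} = \frac{1}{624193 + 10} = \frac{1}{624203}$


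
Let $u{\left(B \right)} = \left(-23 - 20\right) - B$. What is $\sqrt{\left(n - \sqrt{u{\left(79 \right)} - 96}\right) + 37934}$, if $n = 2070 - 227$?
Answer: $\sqrt{39777 - i \sqrt{218}} \approx 199.44 - 0.037 i$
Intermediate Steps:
$u{\left(B \right)} = -43 - B$
$n = 1843$ ($n = 2070 - 227 = 1843$)
$\sqrt{\left(n - \sqrt{u{\left(79 \right)} - 96}\right) + 37934} = \sqrt{\left(1843 - \sqrt{\left(-43 - 79\right) - 96}\right) + 37934} = \sqrt{\left(1843 - \sqrt{-122 - 96}\right) + 37934} = \sqrt{\left(1843 - \sqrt{-218}\right) + 37934} = \sqrt{\left(1843 - i \sqrt{218}\right) + 37934} = \sqrt{39777 - i \sqrt{218}}$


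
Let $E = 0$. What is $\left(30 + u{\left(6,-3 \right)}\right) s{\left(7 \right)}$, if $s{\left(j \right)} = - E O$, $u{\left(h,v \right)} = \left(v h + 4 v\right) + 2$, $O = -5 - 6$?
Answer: $0$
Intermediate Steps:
$O = -11$ ($O = -5 - 6 = -11$)
$u{\left(h,v \right)} = 2 + 4 v + h v$ ($u{\left(h,v \right)} = \left(h v + 4 v\right) + 2 = \left(4 v + h v\right) + 2 = 2 + 4 v + h v$)
$s{\left(j \right)} = 0$ ($s{\left(j \right)} = \left(-1\right) 0 \left(-11\right) = 0 \left(-11\right) = 0$)
$\left(30 + u{\left(6,-3 \right)}\right) s{\left(7 \right)} = \left(30 + \left(2 + 4 \left(-3\right) + 6 \left(-3\right)\right)\right) 0 = \left(30 - 28\right) 0 = 2 \cdot 0 = 0$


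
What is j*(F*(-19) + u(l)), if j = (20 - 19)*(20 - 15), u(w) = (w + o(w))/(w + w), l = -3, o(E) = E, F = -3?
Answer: 290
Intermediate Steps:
u(w) = 1 (u(w) = (w + w)/(w + w) = (2*w)/((2*w)) = (2*w)*(1/(2*w)) = 1)
j = 5 (j = 1*5 = 5)
j*(F*(-19) + u(l)) = 5*(-3*(-19) + 1) = 5*(57 + 1) = 5*58 = 290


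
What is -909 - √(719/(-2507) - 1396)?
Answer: -909 - I*√8775730937/2507 ≈ -909.0 - 37.367*I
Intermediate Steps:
-909 - √(719/(-2507) - 1396) = -909 - √(719*(-1/2507) - 1396) = -909 - √(-719/2507 - 1396) = -909 - √(-3500491/2507) = -909 - I*√8775730937/2507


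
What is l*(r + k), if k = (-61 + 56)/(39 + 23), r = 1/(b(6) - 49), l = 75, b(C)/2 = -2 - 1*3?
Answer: -26775/3658 ≈ -7.3196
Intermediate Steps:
b(C) = -10 (b(C) = 2*(-2 - 1*3) = 2*(-2 - 3) = 2*(-5) = -10)
r = -1/59 (r = 1/(-10 - 49) = 1/(-59) = -1/59 ≈ -0.016949)
k = -5/62 ≈ -0.080645
l*(r + k) = 75*(-1/59 - 5/62) = 75*(-357/3658) = -26775/3658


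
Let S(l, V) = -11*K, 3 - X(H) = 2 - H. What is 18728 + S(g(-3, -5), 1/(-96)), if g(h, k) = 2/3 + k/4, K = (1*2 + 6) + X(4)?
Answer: 18585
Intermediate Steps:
X(H) = 1 + H (X(H) = 3 - (2 - H) = 3 + (-2 + H) = 1 + H)
K = 13 (K = (1*2 + 6) + (1 + 4) = (2 + 6) + 5 = 8 + 5 = 13)
g(h, k) = ⅔ + k/4 (g(h, k) = 2*(⅓) + k*(¼) = ⅔ + k/4)
S(l, V) = -143 (S(l, V) = -11*13 = -143)
18728 + S(g(-3, -5), 1/(-96)) = 18728 - 143 = 18585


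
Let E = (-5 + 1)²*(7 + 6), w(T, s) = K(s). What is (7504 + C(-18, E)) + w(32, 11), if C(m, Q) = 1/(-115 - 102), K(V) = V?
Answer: 1630754/217 ≈ 7515.0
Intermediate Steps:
w(T, s) = s
E = 208 (E = (-4)²*13 = 16*13 = 208)
C(m, Q) = -1/217 (C(m, Q) = 1/(-217) = -1/217)
(7504 + C(-18, E)) + w(32, 11) = (7504 - 1/217) + 11 = 1628367/217 + 11 = 1630754/217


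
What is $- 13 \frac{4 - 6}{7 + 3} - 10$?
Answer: $- \frac{37}{5} \approx -7.4$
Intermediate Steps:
$- 13 \frac{4 - 6}{7 + 3} - 10 = - 13 \left(- \frac{2}{10}\right) - 10 = - 13 \left(\left(-2\right) \frac{1}{10}\right) - 10 = \left(-13\right) \left(- \frac{1}{5}\right) - 10 = \frac{13}{5} - 10 = - \frac{37}{5}$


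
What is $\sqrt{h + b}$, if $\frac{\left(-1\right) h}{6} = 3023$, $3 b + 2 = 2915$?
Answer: $i \sqrt{17167} \approx 131.02 i$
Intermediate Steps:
$b = 971$ ($b = - \frac{2}{3} + \frac{1}{3} \cdot 2915 = - \frac{2}{3} + \frac{2915}{3} = 971$)
$h = -18138$ ($h = \left(-6\right) 3023 = -18138$)
$\sqrt{h + b} = \sqrt{-18138 + 971} = \sqrt{-17167} = i \sqrt{17167}$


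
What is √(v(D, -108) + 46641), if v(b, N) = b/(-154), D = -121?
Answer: √9141790/14 ≈ 215.97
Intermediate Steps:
v(b, N) = -b/154 (v(b, N) = b*(-1/154) = -b/154)
√(v(D, -108) + 46641) = √(-1/154*(-121) + 46641) = √(11/14 + 46641) = √(652985/14) = √9141790/14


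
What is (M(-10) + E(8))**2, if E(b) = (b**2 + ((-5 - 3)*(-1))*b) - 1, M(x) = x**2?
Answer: 51529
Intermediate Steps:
E(b) = -1 + b**2 + 8*b (E(b) = (b**2 + (-8*(-1))*b) - 1 = (b**2 + 8*b) - 1 = -1 + b**2 + 8*b)
(M(-10) + E(8))**2 = ((-10)**2 + (-1 + 8**2 + 8*8))**2 = (100 + (-1 + 64 + 64))**2 = (100 + 127)**2 = 227**2 = 51529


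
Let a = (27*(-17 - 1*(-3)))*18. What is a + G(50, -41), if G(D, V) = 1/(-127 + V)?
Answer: -1143073/168 ≈ -6804.0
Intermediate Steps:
a = -6804 (a = (27*(-17 + 3))*18 = (27*(-14))*18 = -378*18 = -6804)
a + G(50, -41) = -6804 + 1/(-127 - 41) = -6804 + 1/(-168) = -6804 - 1/168 = -1143073/168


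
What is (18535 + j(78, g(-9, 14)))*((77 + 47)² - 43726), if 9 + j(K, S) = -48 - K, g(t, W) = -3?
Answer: -521640000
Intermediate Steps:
j(K, S) = -57 - K (j(K, S) = -9 + (-48 - K) = -57 - K)
(18535 + j(78, g(-9, 14)))*((77 + 47)² - 43726) = (18535 + (-57 - 1*78))*((77 + 47)² - 43726) = (18535 + (-57 - 78))*(124² - 43726) = (18535 - 135)*(15376 - 43726) = 18400*(-28350) = -521640000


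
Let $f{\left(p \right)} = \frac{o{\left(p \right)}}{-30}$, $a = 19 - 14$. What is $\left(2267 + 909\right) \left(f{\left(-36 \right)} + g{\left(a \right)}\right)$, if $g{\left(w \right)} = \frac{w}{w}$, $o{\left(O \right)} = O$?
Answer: $\frac{34936}{5} \approx 6987.2$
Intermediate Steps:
$a = 5$
$g{\left(w \right)} = 1$
$f{\left(p \right)} = - \frac{p}{30}$ ($f{\left(p \right)} = \frac{p}{-30} = p \left(- \frac{1}{30}\right) = - \frac{p}{30}$)
$\left(2267 + 909\right) \left(f{\left(-36 \right)} + g{\left(a \right)}\right) = \left(2267 + 909\right) \left(\left(- \frac{1}{30}\right) \left(-36\right) + 1\right) = 3176 \left(\frac{6}{5} + 1\right) = 3176 \cdot \frac{11}{5} = \frac{34936}{5}$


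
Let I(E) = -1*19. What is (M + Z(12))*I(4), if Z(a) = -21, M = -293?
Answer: 5966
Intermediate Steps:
I(E) = -19
(M + Z(12))*I(4) = (-293 - 21)*(-19) = -314*(-19) = 5966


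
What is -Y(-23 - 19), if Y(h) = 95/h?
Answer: 95/42 ≈ 2.2619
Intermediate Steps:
-Y(-23 - 19) = -95/(-23 - 19) = -95/(-42) = -95*(-1)/42 = -1*(-95/42) = 95/42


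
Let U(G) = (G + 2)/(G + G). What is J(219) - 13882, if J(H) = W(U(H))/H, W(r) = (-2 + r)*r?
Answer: -583236216107/42013836 ≈ -13882.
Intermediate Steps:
U(G) = (2 + G)/(2*G) (U(G) = (2 + G)/((2*G)) = (2 + G)*(1/(2*G)) = (2 + G)/(2*G))
W(r) = r*(-2 + r)
J(H) = (-2 + (2 + H)/(2*H))*(2 + H)/(2*H²) (J(H) = (((2 + H)/(2*H))*(-2 + (2 + H)/(2*H)))/H = ((-2 + (2 + H)/(2*H))*(2 + H)/(2*H))/H = (-2 + (2 + H)/(2*H))*(2 + H)/(2*H²))
J(219) - 13882 = -¼*(-2 + 3*219)*(2 + 219)/219³ - 13882 = -¼*1/10503459*(-2 + 657)*221 - 13882 = -¼*1/10503459*655*221 - 13882 = -144755/42013836 - 13882 = -583236216107/42013836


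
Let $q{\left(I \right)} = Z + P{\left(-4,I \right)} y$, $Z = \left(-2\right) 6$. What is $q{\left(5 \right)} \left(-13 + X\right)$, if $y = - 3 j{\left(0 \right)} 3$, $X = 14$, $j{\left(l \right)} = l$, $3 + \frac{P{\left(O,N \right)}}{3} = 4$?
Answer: $-12$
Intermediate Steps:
$P{\left(O,N \right)} = 3$ ($P{\left(O,N \right)} = -9 + 3 \cdot 4 = -9 + 12 = 3$)
$Z = -12$
$y = 0$ ($y = \left(-3\right) 0 \cdot 3 = 0 \cdot 3 = 0$)
$q{\left(I \right)} = -12$ ($q{\left(I \right)} = -12 + 3 \cdot 0 = -12 + 0 = -12$)
$q{\left(5 \right)} \left(-13 + X\right) = - 12 \left(-13 + 14\right) = \left(-12\right) 1 = -12$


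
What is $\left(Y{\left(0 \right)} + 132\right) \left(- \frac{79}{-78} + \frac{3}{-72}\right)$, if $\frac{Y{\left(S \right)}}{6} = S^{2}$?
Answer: $\frac{3333}{26} \approx 128.19$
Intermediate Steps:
$Y{\left(S \right)} = 6 S^{2}$
$\left(Y{\left(0 \right)} + 132\right) \left(- \frac{79}{-78} + \frac{3}{-72}\right) = \left(6 \cdot 0^{2} + 132\right) \left(- \frac{79}{-78} + \frac{3}{-72}\right) = \left(6 \cdot 0 + 132\right) \left(\left(-79\right) \left(- \frac{1}{78}\right) + 3 \left(- \frac{1}{72}\right)\right) = \left(0 + 132\right) \left(\frac{79}{78} - \frac{1}{24}\right) = 132 \cdot \frac{101}{104} = \frac{3333}{26}$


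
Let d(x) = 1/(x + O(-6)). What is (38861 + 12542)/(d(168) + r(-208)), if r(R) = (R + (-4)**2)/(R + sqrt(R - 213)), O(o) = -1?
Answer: 57626386860097/1041482405 - 275247027264*I*sqrt(421)/1041482405 ≈ 55331.0 - 5422.6*I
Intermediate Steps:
d(x) = 1/(-1 + x) (d(x) = 1/(x - 1) = 1/(-1 + x))
r(R) = (16 + R)/(R + sqrt(-213 + R)) (r(R) = (R + 16)/(R + sqrt(-213 + R)) = (16 + R)/(R + sqrt(-213 + R)))
(38861 + 12542)/(d(168) + r(-208)) = (38861 + 12542)/(1/(-1 + 168) + (16 - 208)/(-208 + sqrt(-213 - 208))) = 51403/(1/167 - 192/(-208 + sqrt(-421))) = 51403/(1/167 - 192/(-208 + I*sqrt(421)))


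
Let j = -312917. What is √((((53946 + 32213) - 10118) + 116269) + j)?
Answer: I*√120607 ≈ 347.29*I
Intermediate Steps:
√((((53946 + 32213) - 10118) + 116269) + j) = √((((53946 + 32213) - 10118) + 116269) - 312917) = √(((86159 - 10118) + 116269) - 312917) = √((76041 + 116269) - 312917) = √(192310 - 312917) = √(-120607) = I*√120607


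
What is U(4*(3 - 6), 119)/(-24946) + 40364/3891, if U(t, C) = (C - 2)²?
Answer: 953656445/97064886 ≈ 9.8249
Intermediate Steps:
U(t, C) = (-2 + C)²
U(4*(3 - 6), 119)/(-24946) + 40364/3891 = (-2 + 119)²/(-24946) + 40364/3891 = 117²*(-1/24946) + 40364*(1/3891) = 13689*(-1/24946) + 40364/3891 = -13689/24946 + 40364/3891 = 953656445/97064886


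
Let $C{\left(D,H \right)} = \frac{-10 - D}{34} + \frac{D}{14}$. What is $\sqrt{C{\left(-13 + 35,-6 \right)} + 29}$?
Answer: $\frac{\sqrt{419594}}{119} \approx 5.4434$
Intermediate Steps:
$C{\left(D,H \right)} = - \frac{5}{17} + \frac{5 D}{119}$ ($C{\left(D,H \right)} = \left(-10 - D\right) \frac{1}{34} + D \frac{1}{14} = \left(- \frac{5}{17} - \frac{D}{34}\right) + \frac{D}{14} = - \frac{5}{17} + \frac{5 D}{119}$)
$\sqrt{C{\left(-13 + 35,-6 \right)} + 29} = \sqrt{\left(- \frac{5}{17} + \frac{5 \left(-13 + 35\right)}{119}\right) + 29} = \sqrt{\left(- \frac{5}{17} + \frac{5}{119} \cdot 22\right) + 29} = \sqrt{\left(- \frac{5}{17} + \frac{110}{119}\right) + 29} = \sqrt{\frac{75}{119} + 29} = \sqrt{\frac{3526}{119}} = \frac{\sqrt{419594}}{119}$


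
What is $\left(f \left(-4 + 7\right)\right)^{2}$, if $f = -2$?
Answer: $36$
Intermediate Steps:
$\left(f \left(-4 + 7\right)\right)^{2} = \left(- 2 \left(-4 + 7\right)\right)^{2} = \left(\left(-2\right) 3\right)^{2} = \left(-6\right)^{2} = 36$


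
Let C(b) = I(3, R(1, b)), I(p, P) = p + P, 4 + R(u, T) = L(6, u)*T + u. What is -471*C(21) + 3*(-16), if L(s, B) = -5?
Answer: 49407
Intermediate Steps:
R(u, T) = -4 + u - 5*T (R(u, T) = -4 + (-5*T + u) = -4 + (u - 5*T) = -4 + u - 5*T)
I(p, P) = P + p
C(b) = -5*b (C(b) = (-4 + 1 - 5*b) + 3 = (-3 - 5*b) + 3 = -5*b)
-471*C(21) + 3*(-16) = -(-2355)*21 + 3*(-16) = -471*(-105) - 48 = 49455 - 48 = 49407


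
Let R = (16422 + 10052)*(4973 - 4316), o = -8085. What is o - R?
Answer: -17401503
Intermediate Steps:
R = 17393418 (R = 26474*657 = 17393418)
o - R = -8085 - 1*17393418 = -8085 - 17393418 = -17401503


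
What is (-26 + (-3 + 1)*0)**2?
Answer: 676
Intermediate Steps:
(-26 + (-3 + 1)*0)**2 = (-26 - 2*0)**2 = (-26 + 0)**2 = (-26)**2 = 676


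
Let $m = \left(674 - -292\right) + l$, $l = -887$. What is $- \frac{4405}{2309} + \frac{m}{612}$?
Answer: $- \frac{2513449}{1413108} \approx -1.7787$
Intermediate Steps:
$m = 79$ ($m = \left(674 - -292\right) - 887 = \left(674 + 292\right) - 887 = 966 - 887 = 79$)
$- \frac{4405}{2309} + \frac{m}{612} = - \frac{4405}{2309} + \frac{79}{612} = - \frac{2513449}{1413108}$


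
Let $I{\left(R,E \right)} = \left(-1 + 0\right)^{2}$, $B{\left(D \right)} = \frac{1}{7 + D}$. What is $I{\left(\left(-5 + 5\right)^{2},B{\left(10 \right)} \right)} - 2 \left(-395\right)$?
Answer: $791$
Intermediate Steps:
$I{\left(R,E \right)} = 1$ ($I{\left(R,E \right)} = \left(-1\right)^{2} = 1$)
$I{\left(\left(-5 + 5\right)^{2},B{\left(10 \right)} \right)} - 2 \left(-395\right) = 1 - 2 \left(-395\right) = 1 - -790 = 1 + 790 = 791$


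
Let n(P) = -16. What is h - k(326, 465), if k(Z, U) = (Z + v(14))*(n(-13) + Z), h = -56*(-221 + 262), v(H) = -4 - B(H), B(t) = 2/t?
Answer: -714502/7 ≈ -1.0207e+5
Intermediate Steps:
v(H) = -4 - 2/H
h = -2296 (h = -56*41 = -2296)
k(Z, U) = (-16 + Z)*(-29/7 + Z) (k(Z, U) = (Z + (-4 - 2/14))*(-16 + Z) = (Z + (-4 - 2*1/14))*(-16 + Z) = (Z + (-4 - ⅐))*(-16 + Z) = (Z - 29/7)*(-16 + Z) = (-29/7 + Z)*(-16 + Z) = (-16 + Z)*(-29/7 + Z))
h - k(326, 465) = -2296 - (464/7 + 326² - 141/7*326) = -2296 - (464/7 + 106276 - 45966/7) = -2296 - 1*698430/7 = -2296 - 698430/7 = -714502/7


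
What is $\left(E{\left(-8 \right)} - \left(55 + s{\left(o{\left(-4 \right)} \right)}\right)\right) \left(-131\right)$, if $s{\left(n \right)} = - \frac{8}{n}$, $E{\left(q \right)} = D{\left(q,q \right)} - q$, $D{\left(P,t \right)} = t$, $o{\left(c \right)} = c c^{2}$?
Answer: $\frac{57771}{8} \approx 7221.4$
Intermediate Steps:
$o{\left(c \right)} = c^{3}$
$E{\left(q \right)} = 0$ ($E{\left(q \right)} = q - q = 0$)
$\left(E{\left(-8 \right)} - \left(55 + s{\left(o{\left(-4 \right)} \right)}\right)\right) \left(-131\right) = \left(0 - \left(55 - \frac{8}{\left(-4\right)^{3}}\right)\right) \left(-131\right) = \left(0 - \left(55 - \frac{8}{-64}\right)\right) \left(-131\right) = \left(0 - \left(55 - - \frac{1}{8}\right)\right) \left(-131\right) = \left(0 - \frac{441}{8}\right) \left(-131\right) = \left(- \frac{441}{8}\right) \left(-131\right) = \frac{57771}{8}$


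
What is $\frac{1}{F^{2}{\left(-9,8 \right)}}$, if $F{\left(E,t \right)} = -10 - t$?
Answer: $\frac{1}{324} \approx 0.0030864$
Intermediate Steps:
$\frac{1}{F^{2}{\left(-9,8 \right)}} = \frac{1}{\left(-10 - 8\right)^{2}} = \frac{1}{\left(-18\right)^{2}} = \frac{1}{324}$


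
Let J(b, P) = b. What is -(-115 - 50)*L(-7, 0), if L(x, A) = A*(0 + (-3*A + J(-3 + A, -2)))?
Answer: 0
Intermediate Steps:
L(x, A) = A*(-3 - 2*A) (L(x, A) = A*(0 + (-3*A + (-3 + A))) = A*(0 + (-3 - 2*A)) = A*(-3 - 2*A))
-(-115 - 50)*L(-7, 0) = -(-115 - 50)*(-1*0*(3 + 2*0)) = -(-165)*(-1*0*(3 + 0)) = -(-165)*(-1*0*3) = -(-165)*0 = -1*0 = 0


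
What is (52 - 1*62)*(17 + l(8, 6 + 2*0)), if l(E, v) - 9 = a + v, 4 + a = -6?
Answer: -220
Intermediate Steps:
a = -10 (a = -4 - 6 = -10)
l(E, v) = -1 + v (l(E, v) = 9 + (-10 + v) = -1 + v)
(52 - 1*62)*(17 + l(8, 6 + 2*0)) = (52 - 1*62)*(17 + (-1 + (6 + 2*0))) = (52 - 62)*(17 + (-1 + (6 + 0))) = -10*(17 + (-1 + 6)) = -10*(17 + 5) = -10*22 = -220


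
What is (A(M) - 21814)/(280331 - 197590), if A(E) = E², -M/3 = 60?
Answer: 10586/82741 ≈ 0.12794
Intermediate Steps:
M = -180 (M = -3*60 = -180)
(A(M) - 21814)/(280331 - 197590) = ((-180)² - 21814)/(280331 - 197590) = (32400 - 21814)/82741 = 10586*(1/82741) = 10586/82741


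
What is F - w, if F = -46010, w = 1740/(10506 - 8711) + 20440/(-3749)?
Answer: -61918411602/1345891 ≈ -46006.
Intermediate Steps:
w = -6033308/1345891 (w = 1740/1795 + 20440*(-1/3749) = 1740*(1/1795) - 20440/3749 = 348/359 - 20440/3749 = -6033308/1345891 ≈ -4.4828)
F - w = -46010 - 1*(-6033308/1345891) = -46010 + 6033308/1345891 = -61918411602/1345891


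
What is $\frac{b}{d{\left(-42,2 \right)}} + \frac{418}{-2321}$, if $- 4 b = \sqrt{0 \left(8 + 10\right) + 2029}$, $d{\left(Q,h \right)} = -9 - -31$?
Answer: $- \frac{38}{211} - \frac{\sqrt{2029}}{88} \approx -0.69196$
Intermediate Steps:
$d{\left(Q,h \right)} = 22$ ($d{\left(Q,h \right)} = -9 + 31 = 22$)
$b = - \frac{\sqrt{2029}}{4}$ ($b = - \frac{\sqrt{0 \left(8 + 10\right) + 2029}}{4} = - \frac{\sqrt{0 \cdot 18 + 2029}}{4} = - \frac{\sqrt{0 + 2029}}{4} = - \frac{\sqrt{2029}}{4} \approx -11.261$)
$\frac{b}{d{\left(-42,2 \right)}} + \frac{418}{-2321} = \frac{\left(- \frac{1}{4}\right) \sqrt{2029}}{22} + \frac{418}{-2321} = - \frac{\sqrt{2029}}{4} \cdot \frac{1}{22} + 418 \left(- \frac{1}{2321}\right) = - \frac{\sqrt{2029}}{88} - \frac{38}{211} = - \frac{38}{211} - \frac{\sqrt{2029}}{88}$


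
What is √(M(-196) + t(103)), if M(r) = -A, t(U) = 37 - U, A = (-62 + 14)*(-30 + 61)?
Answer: 3*√158 ≈ 37.709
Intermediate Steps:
A = -1488 (A = -48*31 = -1488)
M(r) = 1488 (M(r) = -1*(-1488) = 1488)
√(M(-196) + t(103)) = √(1488 + (37 - 1*103)) = √(1488 + (37 - 103)) = √(1488 - 66) = √1422 = 3*√158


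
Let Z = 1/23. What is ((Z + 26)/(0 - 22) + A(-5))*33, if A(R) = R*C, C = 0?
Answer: -1797/46 ≈ -39.065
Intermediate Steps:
Z = 1/23 ≈ 0.043478
A(R) = 0 (A(R) = R*0 = 0)
((Z + 26)/(0 - 22) + A(-5))*33 = ((1/23 + 26)/(0 - 22) + 0)*33 = ((599/23)/(-22) + 0)*33 = ((599/23)*(-1/22) + 0)*33 = (-599/506 + 0)*33 = -599/506*33 = -1797/46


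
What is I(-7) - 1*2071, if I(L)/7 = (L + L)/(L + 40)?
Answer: -68441/33 ≈ -2074.0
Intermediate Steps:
I(L) = 14*L/(40 + L) (I(L) = 7*((L + L)/(L + 40)) = 7*((2*L)/(40 + L)) = 7*(2*L/(40 + L)) = 14*L/(40 + L))
I(-7) - 1*2071 = 14*(-7)/(40 - 7) - 1*2071 = 14*(-7)/33 - 2071 = 14*(-7)*(1/33) - 2071 = -98/33 - 2071 = -68441/33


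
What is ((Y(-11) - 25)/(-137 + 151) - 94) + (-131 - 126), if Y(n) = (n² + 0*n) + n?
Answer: -4829/14 ≈ -344.93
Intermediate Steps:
Y(n) = n + n² (Y(n) = (n² + 0) + n = n² + n = n + n²)
((Y(-11) - 25)/(-137 + 151) - 94) + (-131 - 126) = ((-11*(1 - 11) - 25)/(-137 + 151) - 94) + (-131 - 126) = ((-11*(-10) - 25)/14 - 94) - 257 = ((110 - 25)*(1/14) - 94) - 257 = (85*(1/14) - 94) - 257 = (85/14 - 94) - 257 = -1231/14 - 257 = -4829/14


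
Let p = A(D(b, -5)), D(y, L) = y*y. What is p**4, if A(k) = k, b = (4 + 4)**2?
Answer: 281474976710656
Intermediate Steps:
b = 64 (b = 8**2 = 64)
D(y, L) = y**2
p = 4096 (p = 64**2 = 4096)
p**4 = 4096**4 = 281474976710656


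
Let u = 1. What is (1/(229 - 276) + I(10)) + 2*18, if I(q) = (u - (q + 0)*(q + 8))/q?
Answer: 8497/470 ≈ 18.079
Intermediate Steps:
I(q) = (1 - q*(8 + q))/q (I(q) = (1 - (q + 0)*(q + 8))/q = (1 - q*(8 + q))/q)
(1/(229 - 276) + I(10)) + 2*18 = (1/(229 - 276) + (-8 + 1/10 - 1*10)) + 2*18 = (1/(-47) + (-8 + 1/10 - 10)) + 36 = (-1/47 - 179/10) + 36 = -8423/470 + 36 = 8497/470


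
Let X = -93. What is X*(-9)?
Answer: 837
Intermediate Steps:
X*(-9) = -93*(-9) = 837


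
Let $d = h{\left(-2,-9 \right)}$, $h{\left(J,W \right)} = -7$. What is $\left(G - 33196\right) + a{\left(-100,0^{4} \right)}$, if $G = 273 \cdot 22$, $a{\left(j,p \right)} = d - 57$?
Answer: $-27254$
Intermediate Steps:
$d = -7$
$a{\left(j,p \right)} = -64$ ($a{\left(j,p \right)} = -7 - 57 = -64$)
$G = 6006$
$\left(G - 33196\right) + a{\left(-100,0^{4} \right)} = \left(6006 - 33196\right) - 64 = -27190 - 64 = -27254$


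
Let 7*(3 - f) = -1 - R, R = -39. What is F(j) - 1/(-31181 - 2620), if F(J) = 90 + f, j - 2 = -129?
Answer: 20720020/236607 ≈ 87.571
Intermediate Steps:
j = -127 (j = 2 - 129 = -127)
f = -17/7 (f = 3 - (-1 - 1*(-39))/7 = 3 - (-1 + 39)/7 = 3 - 1/7*38 = 3 - 38/7 = -17/7 ≈ -2.4286)
F(J) = 613/7 (F(J) = 90 - 17/7 = 613/7)
F(j) - 1/(-31181 - 2620) = 613/7 - 1/(-31181 - 2620) = 613/7 - 1/(-33801) = 613/7 - 1*(-1/33801) = 613/7 + 1/33801 = 20720020/236607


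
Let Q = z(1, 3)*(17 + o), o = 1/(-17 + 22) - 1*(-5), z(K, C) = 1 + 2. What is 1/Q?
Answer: 5/333 ≈ 0.015015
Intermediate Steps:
z(K, C) = 3
o = 26/5 (o = 1/5 + 5 = 26/5 ≈ 5.2000)
Q = 333/5 (Q = 3*(17 + 26/5) = 3*(111/5) = 333/5 ≈ 66.600)
1/Q = 1/(333/5) = 5/333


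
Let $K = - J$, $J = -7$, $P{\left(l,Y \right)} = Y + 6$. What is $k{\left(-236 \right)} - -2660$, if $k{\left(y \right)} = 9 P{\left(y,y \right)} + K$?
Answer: $597$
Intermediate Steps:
$P{\left(l,Y \right)} = 6 + Y$
$K = 7$ ($K = \left(-1\right) \left(-7\right) = 7$)
$k{\left(y \right)} = 61 + 9 y$ ($k{\left(y \right)} = 9 \left(6 + y\right) + 7 = \left(54 + 9 y\right) + 7 = 61 + 9 y$)
$k{\left(-236 \right)} - -2660 = \left(61 + 9 \left(-236\right)\right) - -2660 = \left(61 - 2124\right) + 2660 = -2063 + 2660 = 597$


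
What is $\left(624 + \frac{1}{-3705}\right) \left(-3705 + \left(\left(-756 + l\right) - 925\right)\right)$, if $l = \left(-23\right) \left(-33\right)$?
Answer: $- \frac{10697249213}{3705} \approx -2.8872 \cdot 10^{6}$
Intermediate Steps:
$l = 759$
$\left(624 + \frac{1}{-3705}\right) \left(-3705 + \left(\left(-756 + l\right) - 925\right)\right) = \left(624 + \frac{1}{-3705}\right) \left(-3705 + \left(\left(-756 + 759\right) - 925\right)\right) = \left(624 - \frac{1}{3705}\right) \left(-3705 + \left(3 - 925\right)\right) = \frac{2311919 \left(-3705 - 922\right)}{3705} = \frac{2311919}{3705} \left(-4627\right) = - \frac{10697249213}{3705}$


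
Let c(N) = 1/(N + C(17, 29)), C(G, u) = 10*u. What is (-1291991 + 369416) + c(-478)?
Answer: -173444101/188 ≈ -9.2258e+5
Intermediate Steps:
c(N) = 1/(290 + N) (c(N) = 1/(N + 10*29) = 1/(N + 290) = 1/(290 + N))
(-1291991 + 369416) + c(-478) = (-1291991 + 369416) + 1/(290 - 478) = -922575 + 1/(-188) = -922575 - 1/188 = -173444101/188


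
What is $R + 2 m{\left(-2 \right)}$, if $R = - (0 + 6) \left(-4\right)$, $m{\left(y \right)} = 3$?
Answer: $30$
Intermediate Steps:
$R = 24$ ($R = \left(-1\right) 6 \left(-4\right) = \left(-6\right) \left(-4\right) = 24$)
$R + 2 m{\left(-2 \right)} = 24 + 2 \cdot 3 = 24 + 6 = 30$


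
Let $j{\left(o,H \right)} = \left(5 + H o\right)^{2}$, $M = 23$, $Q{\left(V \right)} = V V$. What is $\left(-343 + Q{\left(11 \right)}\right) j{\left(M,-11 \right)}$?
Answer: $-13653888$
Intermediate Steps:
$Q{\left(V \right)} = V^{2}$
$\left(-343 + Q{\left(11 \right)}\right) j{\left(M,-11 \right)} = \left(-343 + 11^{2}\right) \left(5 - 253\right)^{2} = \left(-343 + 121\right) \left(5 - 253\right)^{2} = - 222 \left(-248\right)^{2} = \left(-222\right) 61504 = -13653888$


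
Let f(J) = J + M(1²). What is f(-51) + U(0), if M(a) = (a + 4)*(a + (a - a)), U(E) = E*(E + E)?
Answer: -46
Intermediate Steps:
U(E) = 2*E² (U(E) = E*(2*E) = 2*E²)
M(a) = a*(4 + a) (M(a) = (4 + a)*(a + 0) = (4 + a)*a = a*(4 + a))
f(J) = 5 + J (f(J) = J + 1²*(4 + 1²) = J + 1*(4 + 1) = J + 1*5 = J + 5 = 5 + J)
f(-51) + U(0) = (5 - 51) + 2*0² = -46 + 2*0 = -46 + 0 = -46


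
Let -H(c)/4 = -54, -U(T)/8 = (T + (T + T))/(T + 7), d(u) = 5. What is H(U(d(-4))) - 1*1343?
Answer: -1127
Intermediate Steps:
U(T) = -24*T/(7 + T) (U(T) = -8*(T + (T + T))/(T + 7) = -8*(T + 2*T)/(7 + T) = -8*3*T/(7 + T) = -24*T/(7 + T))
H(c) = 216 (H(c) = -4*(-54) = 216)
H(U(d(-4))) - 1*1343 = 216 - 1*1343 = 216 - 1343 = -1127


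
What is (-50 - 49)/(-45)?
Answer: 11/5 ≈ 2.2000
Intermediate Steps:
(-50 - 49)/(-45) = -99*(-1/45) = 11/5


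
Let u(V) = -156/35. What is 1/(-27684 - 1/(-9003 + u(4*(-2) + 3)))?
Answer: -315261/8727685489 ≈ -3.6122e-5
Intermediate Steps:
u(V) = -156/35 (u(V) = -156*1/35 = -156/35)
1/(-27684 - 1/(-9003 + u(4*(-2) + 3))) = 1/(-27684 - 1/(-9003 - 156/35)) = 1/(-27684 - 1/(-315261/35)) = 1/(-27684 - 1*(-35/315261)) = 1/(-27684 + 35/315261) = 1/(-8727685489/315261) = -315261/8727685489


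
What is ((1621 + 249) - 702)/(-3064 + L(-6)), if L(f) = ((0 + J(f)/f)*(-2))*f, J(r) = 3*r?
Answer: -292/757 ≈ -0.38573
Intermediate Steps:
L(f) = -6*f (L(f) = ((0 + (3*f)/f)*(-2))*f = ((0 + 3)*(-2))*f = (3*(-2))*f = -6*f)
((1621 + 249) - 702)/(-3064 + L(-6)) = ((1621 + 249) - 702)/(-3064 - 6*(-6)) = (1870 - 702)/(-3064 + 36) = 1168/(-3028) = 1168*(-1/3028) = -292/757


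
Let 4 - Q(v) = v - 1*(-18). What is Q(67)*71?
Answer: -5751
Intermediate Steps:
Q(v) = -14 - v (Q(v) = 4 - (v - 1*(-18)) = 4 - (v + 18) = 4 - (18 + v) = 4 + (-18 - v) = -14 - v)
Q(67)*71 = (-14 - 1*67)*71 = (-14 - 67)*71 = -81*71 = -5751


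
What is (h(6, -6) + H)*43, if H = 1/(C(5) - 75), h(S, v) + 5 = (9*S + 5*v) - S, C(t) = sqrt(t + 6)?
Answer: 3135001/5614 - 43*sqrt(11)/5614 ≈ 558.40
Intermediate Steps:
C(t) = sqrt(6 + t)
h(S, v) = -5 + 5*v + 8*S (h(S, v) = -5 + ((9*S + 5*v) - S) = -5 + ((5*v + 9*S) - S) = -5 + (5*v + 8*S) = -5 + 5*v + 8*S)
H = 1/(-75 + sqrt(11)) (H = 1/(sqrt(6 + 5) - 75) = 1/(sqrt(11) - 75) = 1/(-75 + sqrt(11)) ≈ -0.013950)
(h(6, -6) + H)*43 = ((-5 + 5*(-6) + 8*6) + (-75/5614 - sqrt(11)/5614))*43 = ((-5 - 30 + 48) + (-75/5614 - sqrt(11)/5614))*43 = (13 + (-75/5614 - sqrt(11)/5614))*43 = (72907/5614 - sqrt(11)/5614)*43 = 3135001/5614 - 43*sqrt(11)/5614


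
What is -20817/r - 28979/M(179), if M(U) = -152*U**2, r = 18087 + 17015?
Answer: -50183199343/85477441832 ≈ -0.58709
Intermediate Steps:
r = 35102
-20817/r - 28979/M(179) = -20817/35102 - 28979/((-152*179**2)) = -20817*1/35102 - 28979/((-152*32041)) = -20817/35102 - 28979/(-4870232) = -20817/35102 - 28979*(-1/4870232) = -20817/35102 + 28979/4870232 = -50183199343/85477441832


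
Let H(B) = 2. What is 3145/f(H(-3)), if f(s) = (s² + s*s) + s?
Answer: 629/2 ≈ 314.50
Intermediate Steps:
f(s) = s + 2*s² (f(s) = (s² + s²) + s = 2*s² + s = s + 2*s²)
3145/f(H(-3)) = 3145/((2*(1 + 2*2))) = 3145/((2*(1 + 4))) = 3145/((2*5)) = 3145/10 = 3145*(⅒) = 629/2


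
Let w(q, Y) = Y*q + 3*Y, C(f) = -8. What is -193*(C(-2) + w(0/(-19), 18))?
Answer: -8878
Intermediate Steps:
w(q, Y) = 3*Y + Y*q
-193*(C(-2) + w(0/(-19), 18)) = -193*(-8 + 18*(3 + 0/(-19))) = -193*(-8 + 18*(3 + 0*(-1/19))) = -193*(-8 + 18*(3 + 0)) = -193*(-8 + 18*3) = -193*(-8 + 54) = -193*46 = -8878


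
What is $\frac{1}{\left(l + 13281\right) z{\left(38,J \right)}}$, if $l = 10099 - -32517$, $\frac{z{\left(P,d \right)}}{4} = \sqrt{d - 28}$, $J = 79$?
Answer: $\frac{\sqrt{51}}{11402988} \approx 6.2628 \cdot 10^{-7}$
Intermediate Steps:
$z{\left(P,d \right)} = 4 \sqrt{-28 + d}$ ($z{\left(P,d \right)} = 4 \sqrt{d - 28} = 4 \sqrt{-28 + d}$)
$l = 42616$ ($l = 10099 + 32517 = 42616$)
$\frac{1}{\left(l + 13281\right) z{\left(38,J \right)}} = \frac{1}{\left(42616 + 13281\right) 4 \sqrt{-28 + 79}} = \frac{1}{55897 \cdot 4 \sqrt{51}} = \frac{\frac{1}{204} \sqrt{51}}{55897} = \frac{\sqrt{51}}{11402988}$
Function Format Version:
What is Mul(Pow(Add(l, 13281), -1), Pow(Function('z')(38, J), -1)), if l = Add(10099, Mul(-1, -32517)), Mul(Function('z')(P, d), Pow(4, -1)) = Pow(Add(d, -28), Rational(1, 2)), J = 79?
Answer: Mul(Rational(1, 11402988), Pow(51, Rational(1, 2))) ≈ 6.2628e-7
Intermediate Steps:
Function('z')(P, d) = Mul(4, Pow(Add(-28, d), Rational(1, 2))) (Function('z')(P, d) = Mul(4, Pow(Add(d, -28), Rational(1, 2))) = Mul(4, Pow(Add(-28, d), Rational(1, 2))))
l = 42616 (l = Add(10099, 32517) = 42616)
Mul(Pow(Add(l, 13281), -1), Pow(Function('z')(38, J), -1)) = Mul(Pow(Add(42616, 13281), -1), Pow(Mul(4, Pow(Add(-28, 79), Rational(1, 2))), -1)) = Mul(Pow(55897, -1), Pow(Mul(4, Pow(51, Rational(1, 2))), -1)) = Mul(Rational(1, 55897), Mul(Rational(1, 204), Pow(51, Rational(1, 2)))) = Mul(Rational(1, 11402988), Pow(51, Rational(1, 2)))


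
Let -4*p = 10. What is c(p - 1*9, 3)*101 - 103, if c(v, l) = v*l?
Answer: -7175/2 ≈ -3587.5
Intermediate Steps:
p = -5/2 (p = -1/4*10 = -5/2 ≈ -2.5000)
c(v, l) = l*v
c(p - 1*9, 3)*101 - 103 = (3*(-5/2 - 1*9))*101 - 103 = (3*(-5/2 - 9))*101 - 103 = (3*(-23/2))*101 - 103 = -69/2*101 - 103 = -6969/2 - 103 = -7175/2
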